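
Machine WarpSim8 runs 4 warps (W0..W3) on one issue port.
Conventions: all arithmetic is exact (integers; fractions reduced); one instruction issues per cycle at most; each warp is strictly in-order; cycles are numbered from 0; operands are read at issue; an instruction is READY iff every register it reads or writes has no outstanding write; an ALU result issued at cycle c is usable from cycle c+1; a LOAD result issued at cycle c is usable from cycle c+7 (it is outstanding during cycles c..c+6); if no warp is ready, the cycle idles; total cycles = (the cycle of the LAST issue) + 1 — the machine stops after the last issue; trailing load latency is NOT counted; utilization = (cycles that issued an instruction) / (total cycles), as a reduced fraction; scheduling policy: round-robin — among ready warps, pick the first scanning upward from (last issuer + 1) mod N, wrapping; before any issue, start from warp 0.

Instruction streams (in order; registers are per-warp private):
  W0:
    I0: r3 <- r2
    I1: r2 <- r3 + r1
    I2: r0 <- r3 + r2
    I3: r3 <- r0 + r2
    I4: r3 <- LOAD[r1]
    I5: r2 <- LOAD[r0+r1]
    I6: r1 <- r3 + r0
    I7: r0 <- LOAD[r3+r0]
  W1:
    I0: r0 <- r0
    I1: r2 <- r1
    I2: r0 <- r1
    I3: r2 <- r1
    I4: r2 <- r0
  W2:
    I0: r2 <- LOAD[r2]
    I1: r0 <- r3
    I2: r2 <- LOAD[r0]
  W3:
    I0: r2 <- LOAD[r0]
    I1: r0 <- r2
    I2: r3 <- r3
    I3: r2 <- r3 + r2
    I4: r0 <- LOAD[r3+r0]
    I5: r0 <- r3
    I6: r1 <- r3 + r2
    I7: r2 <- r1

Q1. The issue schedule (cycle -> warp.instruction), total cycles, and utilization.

cycle 0: W0.I0
cycle 1: W1.I0
cycle 2: W2.I0
cycle 3: W3.I0
cycle 4: W0.I1
cycle 5: W1.I1
cycle 6: W2.I1
cycle 7: W0.I2
cycle 8: W1.I2
cycle 9: W2.I2
cycle 10: W3.I1
cycle 11: W0.I3
cycle 12: W1.I3
cycle 13: W3.I2
cycle 14: W0.I4
cycle 15: W1.I4
cycle 16: W3.I3
cycle 17: W0.I5
cycle 18: W3.I4
cycle 19: idle
cycle 20: idle
cycle 21: W0.I6
cycle 22: W0.I7
cycle 23: idle
cycle 24: idle
cycle 25: W3.I5
cycle 26: W3.I6
cycle 27: W3.I7

Answer: 28 cycles, utilization 6/7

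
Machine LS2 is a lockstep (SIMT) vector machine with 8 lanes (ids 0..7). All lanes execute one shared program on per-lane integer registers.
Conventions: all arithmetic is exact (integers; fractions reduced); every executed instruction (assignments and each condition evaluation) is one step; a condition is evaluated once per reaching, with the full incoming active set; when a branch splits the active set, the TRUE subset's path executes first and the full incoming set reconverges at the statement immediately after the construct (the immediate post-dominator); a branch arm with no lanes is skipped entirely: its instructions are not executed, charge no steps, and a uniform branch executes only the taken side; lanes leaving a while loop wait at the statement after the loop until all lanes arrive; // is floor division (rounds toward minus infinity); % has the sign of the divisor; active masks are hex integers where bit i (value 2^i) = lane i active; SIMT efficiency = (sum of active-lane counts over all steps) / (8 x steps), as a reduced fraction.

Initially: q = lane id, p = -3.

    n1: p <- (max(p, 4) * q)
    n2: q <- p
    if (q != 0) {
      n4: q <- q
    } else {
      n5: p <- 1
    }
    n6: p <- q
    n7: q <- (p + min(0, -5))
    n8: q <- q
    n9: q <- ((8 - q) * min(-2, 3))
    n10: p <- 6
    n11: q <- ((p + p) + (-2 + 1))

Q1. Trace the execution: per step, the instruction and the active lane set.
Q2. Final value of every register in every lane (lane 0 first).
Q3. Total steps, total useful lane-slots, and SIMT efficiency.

step 0: p <- (max(p, 4) * q)         0xff
step 1: q <- p                       0xff
step 2: eval (q != 0)                0xff
step 3: q <- q                       0xfe
step 4: p <- 1                       0x01
step 5: p <- q                       0xff
step 6: q <- (p + min(0, -5))        0xff
step 7: q <- q                       0xff
step 8: q <- ((8 - q) * min(-2, 3))  0xff
step 9: p <- 6                       0xff
step 10: q <- ((p + p) + (-2 + 1))    0xff

Answer: 11 steps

q: 11,11,11,11,11,11,11,11
p: 6,6,6,6,6,6,6,6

steps = 11; useful = 80; efficiency = 80/88 = 10/11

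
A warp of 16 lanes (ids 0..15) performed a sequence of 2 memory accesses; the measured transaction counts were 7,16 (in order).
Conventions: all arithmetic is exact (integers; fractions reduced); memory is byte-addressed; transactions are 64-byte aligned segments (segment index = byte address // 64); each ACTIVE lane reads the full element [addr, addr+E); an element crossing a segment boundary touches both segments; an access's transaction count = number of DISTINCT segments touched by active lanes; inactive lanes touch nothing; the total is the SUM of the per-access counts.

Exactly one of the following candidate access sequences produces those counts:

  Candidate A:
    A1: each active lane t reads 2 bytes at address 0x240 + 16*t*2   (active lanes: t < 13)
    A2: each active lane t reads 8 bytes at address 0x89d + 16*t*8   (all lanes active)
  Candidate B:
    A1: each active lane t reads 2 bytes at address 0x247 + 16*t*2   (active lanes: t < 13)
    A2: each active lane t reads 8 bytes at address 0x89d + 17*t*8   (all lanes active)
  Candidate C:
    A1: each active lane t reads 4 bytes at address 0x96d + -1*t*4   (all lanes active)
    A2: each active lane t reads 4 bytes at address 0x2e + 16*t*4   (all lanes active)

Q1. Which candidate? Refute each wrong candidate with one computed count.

B: A2 gives 18 transactions, not 16
C: A1 gives 2 transactions, not 7
A: all counts match (7,16)

Answer: A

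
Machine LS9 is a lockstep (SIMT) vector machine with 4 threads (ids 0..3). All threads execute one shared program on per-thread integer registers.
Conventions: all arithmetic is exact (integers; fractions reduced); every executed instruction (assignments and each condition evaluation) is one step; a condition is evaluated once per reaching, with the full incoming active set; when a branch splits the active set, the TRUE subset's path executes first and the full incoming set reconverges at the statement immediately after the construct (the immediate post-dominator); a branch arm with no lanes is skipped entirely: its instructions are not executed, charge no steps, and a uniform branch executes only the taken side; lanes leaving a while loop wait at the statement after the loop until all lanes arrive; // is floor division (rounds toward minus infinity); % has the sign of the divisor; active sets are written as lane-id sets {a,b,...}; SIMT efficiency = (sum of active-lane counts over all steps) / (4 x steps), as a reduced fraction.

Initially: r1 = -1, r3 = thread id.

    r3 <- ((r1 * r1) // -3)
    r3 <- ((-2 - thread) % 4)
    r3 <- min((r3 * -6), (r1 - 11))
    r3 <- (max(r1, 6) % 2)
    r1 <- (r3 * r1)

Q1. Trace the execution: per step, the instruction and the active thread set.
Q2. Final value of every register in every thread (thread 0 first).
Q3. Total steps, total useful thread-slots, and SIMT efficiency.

step 0: r3 <- ((r1 * r1) // -3)      {0,1,2,3}
step 1: r3 <- ((-2 - thread) % 4)    {0,1,2,3}
step 2: r3 <- min((r3 * -6), (r1 - 11)) {0,1,2,3}
step 3: r3 <- (max(r1, 6) % 2)       {0,1,2,3}
step 4: r1 <- (r3 * r1)              {0,1,2,3}

Answer: 5 steps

r1: 0,0,0,0
r3: 0,0,0,0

steps = 5; useful = 20; efficiency = 20/20 = 1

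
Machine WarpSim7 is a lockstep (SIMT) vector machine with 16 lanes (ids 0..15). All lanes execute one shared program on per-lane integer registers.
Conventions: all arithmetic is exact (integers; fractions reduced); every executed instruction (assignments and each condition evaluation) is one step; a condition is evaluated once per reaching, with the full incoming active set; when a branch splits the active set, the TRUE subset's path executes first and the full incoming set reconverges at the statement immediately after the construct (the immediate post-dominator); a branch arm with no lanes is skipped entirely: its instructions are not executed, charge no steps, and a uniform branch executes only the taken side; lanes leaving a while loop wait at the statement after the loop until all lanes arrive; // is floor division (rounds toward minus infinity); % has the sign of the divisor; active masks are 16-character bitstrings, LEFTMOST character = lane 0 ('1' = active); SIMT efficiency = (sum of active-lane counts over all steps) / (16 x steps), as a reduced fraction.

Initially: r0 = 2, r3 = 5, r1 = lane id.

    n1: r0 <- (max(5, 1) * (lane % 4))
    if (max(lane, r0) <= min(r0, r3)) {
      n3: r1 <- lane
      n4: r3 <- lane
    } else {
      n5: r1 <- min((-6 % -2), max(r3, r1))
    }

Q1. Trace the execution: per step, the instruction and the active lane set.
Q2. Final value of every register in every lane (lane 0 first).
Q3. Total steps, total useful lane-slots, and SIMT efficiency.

step 0: r0 <- (max(5, 1) * (lane % 4)) 1111111111111111
step 1: eval (max(lane, r0) <= min(r0, r3)) 1111111111111111
step 2: r1 <- lane                   1100010000000000
step 3: r3 <- lane                   1100010000000000
step 4: r1 <- min((-6 % -2), max(r3, r1)) 0011101111111111

Answer: 5 steps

r0: 0,5,10,15,0,5,10,15,0,5,10,15,0,5,10,15
r3: 0,1,5,5,5,5,5,5,5,5,5,5,5,5,5,5
r1: 0,1,0,0,0,5,0,0,0,0,0,0,0,0,0,0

steps = 5; useful = 51; efficiency = 51/80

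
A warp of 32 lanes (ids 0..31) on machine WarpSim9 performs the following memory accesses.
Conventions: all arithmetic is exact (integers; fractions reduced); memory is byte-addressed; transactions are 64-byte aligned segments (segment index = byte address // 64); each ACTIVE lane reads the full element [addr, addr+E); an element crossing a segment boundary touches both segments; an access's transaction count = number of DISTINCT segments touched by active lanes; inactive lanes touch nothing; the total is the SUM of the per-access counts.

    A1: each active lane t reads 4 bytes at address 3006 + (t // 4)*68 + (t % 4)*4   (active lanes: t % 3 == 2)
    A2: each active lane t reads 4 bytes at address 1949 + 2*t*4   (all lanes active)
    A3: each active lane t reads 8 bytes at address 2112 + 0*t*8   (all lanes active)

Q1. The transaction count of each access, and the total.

A1: 8 transactions
A2: 5 transactions
A3: 1 transaction

Answer: 8,5,1; total 14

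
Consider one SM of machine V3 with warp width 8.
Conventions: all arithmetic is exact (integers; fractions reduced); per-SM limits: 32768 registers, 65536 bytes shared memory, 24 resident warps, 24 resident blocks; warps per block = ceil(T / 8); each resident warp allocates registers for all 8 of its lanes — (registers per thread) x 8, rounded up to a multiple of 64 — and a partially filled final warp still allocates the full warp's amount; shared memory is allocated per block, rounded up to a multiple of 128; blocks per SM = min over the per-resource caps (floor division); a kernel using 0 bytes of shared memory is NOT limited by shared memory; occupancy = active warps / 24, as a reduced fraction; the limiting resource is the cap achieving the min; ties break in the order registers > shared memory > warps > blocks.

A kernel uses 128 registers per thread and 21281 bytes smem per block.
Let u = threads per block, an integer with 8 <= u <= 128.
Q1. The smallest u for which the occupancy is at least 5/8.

Answer: u = 33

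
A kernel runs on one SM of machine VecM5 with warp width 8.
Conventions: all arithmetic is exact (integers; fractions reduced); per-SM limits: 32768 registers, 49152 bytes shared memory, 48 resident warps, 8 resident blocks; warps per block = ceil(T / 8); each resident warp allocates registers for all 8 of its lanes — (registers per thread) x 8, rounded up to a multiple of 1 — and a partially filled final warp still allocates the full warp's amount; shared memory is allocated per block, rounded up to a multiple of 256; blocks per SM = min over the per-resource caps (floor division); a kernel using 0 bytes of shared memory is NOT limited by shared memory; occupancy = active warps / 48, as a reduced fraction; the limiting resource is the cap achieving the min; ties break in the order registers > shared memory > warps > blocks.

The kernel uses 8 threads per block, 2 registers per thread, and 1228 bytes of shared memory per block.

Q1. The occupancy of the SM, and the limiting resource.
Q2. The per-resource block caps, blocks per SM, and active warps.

Answer: occupancy 1/6, limited by blocks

registers: 2048 blocks
shared memory: 38 blocks
warps: 48 blocks
blocks: 8 blocks

Answer: 8 blocks, 8 active warps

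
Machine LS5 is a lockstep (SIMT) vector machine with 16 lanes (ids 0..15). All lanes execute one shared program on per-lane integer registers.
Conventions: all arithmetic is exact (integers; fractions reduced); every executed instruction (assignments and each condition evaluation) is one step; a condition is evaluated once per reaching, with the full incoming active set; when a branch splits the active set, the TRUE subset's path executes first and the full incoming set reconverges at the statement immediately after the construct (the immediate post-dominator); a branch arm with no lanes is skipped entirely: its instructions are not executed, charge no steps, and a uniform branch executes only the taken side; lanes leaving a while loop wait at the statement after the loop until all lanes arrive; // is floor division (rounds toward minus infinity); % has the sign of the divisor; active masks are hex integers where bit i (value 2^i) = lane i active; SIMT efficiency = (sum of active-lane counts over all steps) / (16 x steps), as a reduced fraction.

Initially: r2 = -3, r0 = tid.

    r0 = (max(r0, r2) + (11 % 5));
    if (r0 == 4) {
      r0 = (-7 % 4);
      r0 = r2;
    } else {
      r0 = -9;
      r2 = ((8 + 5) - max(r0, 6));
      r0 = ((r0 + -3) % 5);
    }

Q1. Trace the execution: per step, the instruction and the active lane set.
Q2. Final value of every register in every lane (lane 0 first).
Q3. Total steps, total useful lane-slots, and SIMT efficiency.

step 0: r0 <- (max(r0, r2) + (11 % 5)) 0xffff
step 1: eval (r0 == 4)               0xffff
step 2: r0 <- (-7 % 4)               0x0008
step 3: r0 <- r2                     0x0008
step 4: r0 <- -9                     0xfff7
step 5: r2 <- ((8 + 5) - max(r0, 6)) 0xfff7
step 6: r0 <- ((r0 + -3) % 5)        0xfff7

Answer: 7 steps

r2: 7,7,7,-3,7,7,7,7,7,7,7,7,7,7,7,7
r0: 3,3,3,-3,3,3,3,3,3,3,3,3,3,3,3,3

steps = 7; useful = 79; efficiency = 79/112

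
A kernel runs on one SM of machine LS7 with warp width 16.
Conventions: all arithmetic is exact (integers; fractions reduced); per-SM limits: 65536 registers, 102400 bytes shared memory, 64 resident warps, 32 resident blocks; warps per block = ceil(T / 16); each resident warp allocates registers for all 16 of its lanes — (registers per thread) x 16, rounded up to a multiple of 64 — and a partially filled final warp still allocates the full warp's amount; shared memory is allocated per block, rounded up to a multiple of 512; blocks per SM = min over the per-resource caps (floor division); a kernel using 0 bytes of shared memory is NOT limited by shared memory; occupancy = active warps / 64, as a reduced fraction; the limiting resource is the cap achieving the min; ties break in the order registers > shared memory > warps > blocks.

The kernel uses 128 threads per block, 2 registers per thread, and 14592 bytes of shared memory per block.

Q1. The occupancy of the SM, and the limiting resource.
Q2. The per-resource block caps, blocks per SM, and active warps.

Answer: occupancy 3/4, limited by shared memory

registers: 128 blocks
shared memory: 6 blocks
warps: 8 blocks
blocks: 32 blocks

Answer: 6 blocks, 48 active warps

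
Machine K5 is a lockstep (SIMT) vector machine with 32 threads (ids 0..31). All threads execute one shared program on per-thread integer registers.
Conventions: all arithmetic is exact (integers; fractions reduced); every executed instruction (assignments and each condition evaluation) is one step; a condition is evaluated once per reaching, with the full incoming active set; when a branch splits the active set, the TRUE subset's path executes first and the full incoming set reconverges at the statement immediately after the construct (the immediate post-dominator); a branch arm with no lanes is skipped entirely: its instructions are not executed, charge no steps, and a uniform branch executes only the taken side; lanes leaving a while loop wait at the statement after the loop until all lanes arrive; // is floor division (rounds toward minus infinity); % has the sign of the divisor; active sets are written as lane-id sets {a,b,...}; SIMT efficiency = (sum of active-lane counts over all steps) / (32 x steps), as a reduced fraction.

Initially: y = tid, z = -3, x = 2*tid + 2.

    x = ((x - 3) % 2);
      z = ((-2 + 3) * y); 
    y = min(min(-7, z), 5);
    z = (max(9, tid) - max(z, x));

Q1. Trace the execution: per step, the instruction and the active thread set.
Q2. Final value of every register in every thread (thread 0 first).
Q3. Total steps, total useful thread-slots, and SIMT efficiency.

step 0: x <- ((x - 3) % 2)           {0,1,2,3,4,5,6,7,8,9,10,11,12,13,14,15,16,17,18,19,20,21,22,23,24,25,26,27,28,29,30,31}
step 1: z <- ((-2 + 3) * y)          {0,1,2,3,4,5,6,7,8,9,10,11,12,13,14,15,16,17,18,19,20,21,22,23,24,25,26,27,28,29,30,31}
step 2: y <- min(min(-7, z), 5)      {0,1,2,3,4,5,6,7,8,9,10,11,12,13,14,15,16,17,18,19,20,21,22,23,24,25,26,27,28,29,30,31}
step 3: z <- (max(9, tid) - max(z, x)) {0,1,2,3,4,5,6,7,8,9,10,11,12,13,14,15,16,17,18,19,20,21,22,23,24,25,26,27,28,29,30,31}

Answer: 4 steps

y: -7,-7,-7,-7,-7,-7,-7,-7,-7,-7,-7,-7,-7,-7,-7,-7,-7,-7,-7,-7,-7,-7,-7,-7,-7,-7,-7,-7,-7,-7,-7,-7
z: 8,8,7,6,5,4,3,2,1,0,0,0,0,0,0,0,0,0,0,0,0,0,0,0,0,0,0,0,0,0,0,0
x: 1,1,1,1,1,1,1,1,1,1,1,1,1,1,1,1,1,1,1,1,1,1,1,1,1,1,1,1,1,1,1,1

steps = 4; useful = 128; efficiency = 128/128 = 1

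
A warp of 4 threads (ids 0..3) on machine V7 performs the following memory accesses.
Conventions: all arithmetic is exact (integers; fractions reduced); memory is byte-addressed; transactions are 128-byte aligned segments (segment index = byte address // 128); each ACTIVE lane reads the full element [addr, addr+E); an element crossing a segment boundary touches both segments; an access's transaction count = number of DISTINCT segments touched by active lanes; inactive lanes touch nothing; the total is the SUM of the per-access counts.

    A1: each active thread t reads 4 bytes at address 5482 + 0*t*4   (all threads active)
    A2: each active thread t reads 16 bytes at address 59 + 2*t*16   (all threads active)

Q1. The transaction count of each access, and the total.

A1: 1 transaction
A2: 2 transactions

Answer: 1,2; total 3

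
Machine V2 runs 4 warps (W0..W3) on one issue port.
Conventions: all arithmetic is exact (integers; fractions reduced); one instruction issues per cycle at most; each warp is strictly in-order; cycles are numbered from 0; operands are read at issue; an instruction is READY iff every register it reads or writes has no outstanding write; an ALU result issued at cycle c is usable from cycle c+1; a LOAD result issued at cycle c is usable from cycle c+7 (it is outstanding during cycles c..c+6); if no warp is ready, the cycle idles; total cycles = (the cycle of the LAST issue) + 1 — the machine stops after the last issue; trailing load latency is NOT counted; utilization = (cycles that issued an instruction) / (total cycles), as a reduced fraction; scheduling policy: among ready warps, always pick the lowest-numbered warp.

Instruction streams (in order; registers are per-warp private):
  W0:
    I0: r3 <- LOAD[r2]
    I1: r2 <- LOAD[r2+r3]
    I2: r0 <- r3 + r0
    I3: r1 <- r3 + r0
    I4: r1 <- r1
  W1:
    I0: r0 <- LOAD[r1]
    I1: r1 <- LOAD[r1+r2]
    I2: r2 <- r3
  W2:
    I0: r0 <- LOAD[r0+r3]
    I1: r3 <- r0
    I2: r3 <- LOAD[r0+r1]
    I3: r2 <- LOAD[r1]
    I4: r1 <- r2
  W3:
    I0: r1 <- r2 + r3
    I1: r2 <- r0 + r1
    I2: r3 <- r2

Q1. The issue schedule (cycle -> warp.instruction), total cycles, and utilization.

cycle 0: W0.I0
cycle 1: W1.I0
cycle 2: W1.I1
cycle 3: W1.I2
cycle 4: W2.I0
cycle 5: W3.I0
cycle 6: W3.I1
cycle 7: W0.I1
cycle 8: W0.I2
cycle 9: W0.I3
cycle 10: W0.I4
cycle 11: W2.I1
cycle 12: W2.I2
cycle 13: W2.I3
cycle 14: W3.I2
cycle 15: idle
cycle 16: idle
cycle 17: idle
cycle 18: idle
cycle 19: idle
cycle 20: W2.I4

Answer: 21 cycles, utilization 16/21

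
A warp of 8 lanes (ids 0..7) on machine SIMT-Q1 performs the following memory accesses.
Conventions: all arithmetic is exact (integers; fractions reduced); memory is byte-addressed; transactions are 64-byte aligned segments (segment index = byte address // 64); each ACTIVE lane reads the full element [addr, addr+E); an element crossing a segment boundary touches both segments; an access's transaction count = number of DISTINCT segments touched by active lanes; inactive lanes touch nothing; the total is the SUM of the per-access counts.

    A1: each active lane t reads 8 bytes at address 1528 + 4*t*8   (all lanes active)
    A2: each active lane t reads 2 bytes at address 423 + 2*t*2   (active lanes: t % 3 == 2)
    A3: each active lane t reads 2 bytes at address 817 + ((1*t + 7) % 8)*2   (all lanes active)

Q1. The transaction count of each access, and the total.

A1: 5 transactions
A2: 1 transaction
A3: 2 transactions

Answer: 5,1,2; total 8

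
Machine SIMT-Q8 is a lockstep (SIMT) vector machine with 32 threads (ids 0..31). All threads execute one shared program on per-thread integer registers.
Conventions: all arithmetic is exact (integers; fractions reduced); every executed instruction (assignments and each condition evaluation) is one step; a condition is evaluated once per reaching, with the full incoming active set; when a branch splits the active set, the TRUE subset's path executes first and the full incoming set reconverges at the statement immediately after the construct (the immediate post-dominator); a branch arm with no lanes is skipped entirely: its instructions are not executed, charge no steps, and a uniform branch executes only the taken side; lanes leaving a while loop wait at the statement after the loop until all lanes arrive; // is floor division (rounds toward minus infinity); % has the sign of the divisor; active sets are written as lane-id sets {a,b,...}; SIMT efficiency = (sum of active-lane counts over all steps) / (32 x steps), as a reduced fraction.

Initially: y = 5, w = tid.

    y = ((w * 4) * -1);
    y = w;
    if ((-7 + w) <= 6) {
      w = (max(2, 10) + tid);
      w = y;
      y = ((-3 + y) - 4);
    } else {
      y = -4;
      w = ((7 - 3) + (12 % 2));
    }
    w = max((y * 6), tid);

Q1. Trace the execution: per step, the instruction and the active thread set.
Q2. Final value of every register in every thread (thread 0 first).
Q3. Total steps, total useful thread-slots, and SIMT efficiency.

step 0: y <- ((w * 4) * -1)          {0,1,2,3,4,5,6,7,8,9,10,11,12,13,14,15,16,17,18,19,20,21,22,23,24,25,26,27,28,29,30,31}
step 1: y <- w                       {0,1,2,3,4,5,6,7,8,9,10,11,12,13,14,15,16,17,18,19,20,21,22,23,24,25,26,27,28,29,30,31}
step 2: eval ((-7 + w) <= 6)         {0,1,2,3,4,5,6,7,8,9,10,11,12,13,14,15,16,17,18,19,20,21,22,23,24,25,26,27,28,29,30,31}
step 3: w <- (max(2, 10) + tid)      {0,1,2,3,4,5,6,7,8,9,10,11,12,13}
step 4: w <- y                       {0,1,2,3,4,5,6,7,8,9,10,11,12,13}
step 5: y <- ((-3 + y) - 4)          {0,1,2,3,4,5,6,7,8,9,10,11,12,13}
step 6: y <- -4                      {14,15,16,17,18,19,20,21,22,23,24,25,26,27,28,29,30,31}
step 7: w <- ((7 - 3) + (12 % 2))    {14,15,16,17,18,19,20,21,22,23,24,25,26,27,28,29,30,31}
step 8: w <- max((y * 6), tid)       {0,1,2,3,4,5,6,7,8,9,10,11,12,13,14,15,16,17,18,19,20,21,22,23,24,25,26,27,28,29,30,31}

Answer: 9 steps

y: -7,-6,-5,-4,-3,-2,-1,0,1,2,3,4,5,6,-4,-4,-4,-4,-4,-4,-4,-4,-4,-4,-4,-4,-4,-4,-4,-4,-4,-4
w: 0,1,2,3,4,5,6,7,8,12,18,24,30,36,14,15,16,17,18,19,20,21,22,23,24,25,26,27,28,29,30,31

steps = 9; useful = 206; efficiency = 206/288 = 103/144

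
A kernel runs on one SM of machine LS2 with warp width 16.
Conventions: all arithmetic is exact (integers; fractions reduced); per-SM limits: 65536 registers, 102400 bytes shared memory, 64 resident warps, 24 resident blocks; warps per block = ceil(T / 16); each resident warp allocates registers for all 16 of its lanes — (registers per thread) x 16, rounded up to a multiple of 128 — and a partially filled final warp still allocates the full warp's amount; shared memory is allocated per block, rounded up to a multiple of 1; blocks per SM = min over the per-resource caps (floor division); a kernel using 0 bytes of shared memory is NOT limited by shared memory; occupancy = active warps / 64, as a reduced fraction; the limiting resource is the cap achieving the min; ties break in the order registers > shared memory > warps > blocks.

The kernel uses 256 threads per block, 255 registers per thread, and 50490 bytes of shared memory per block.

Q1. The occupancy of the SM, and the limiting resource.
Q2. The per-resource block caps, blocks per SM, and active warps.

Answer: occupancy 1/4, limited by registers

registers: 1 block
shared memory: 2 blocks
warps: 4 blocks
blocks: 24 blocks

Answer: 1 block, 16 active warps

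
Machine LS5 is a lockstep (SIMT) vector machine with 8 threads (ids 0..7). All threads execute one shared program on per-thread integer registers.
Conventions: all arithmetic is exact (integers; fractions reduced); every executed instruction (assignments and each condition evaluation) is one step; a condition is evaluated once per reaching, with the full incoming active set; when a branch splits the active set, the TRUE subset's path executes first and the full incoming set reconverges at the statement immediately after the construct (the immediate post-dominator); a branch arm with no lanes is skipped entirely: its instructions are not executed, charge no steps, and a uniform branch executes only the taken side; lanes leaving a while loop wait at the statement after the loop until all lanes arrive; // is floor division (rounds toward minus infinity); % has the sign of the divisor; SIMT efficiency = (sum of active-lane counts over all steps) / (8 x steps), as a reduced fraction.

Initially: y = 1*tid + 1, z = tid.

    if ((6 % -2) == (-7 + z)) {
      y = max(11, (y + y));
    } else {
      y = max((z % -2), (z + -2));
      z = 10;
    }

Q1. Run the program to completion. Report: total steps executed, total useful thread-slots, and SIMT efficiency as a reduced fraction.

Answer: 4 steps, 23 useful, 23/32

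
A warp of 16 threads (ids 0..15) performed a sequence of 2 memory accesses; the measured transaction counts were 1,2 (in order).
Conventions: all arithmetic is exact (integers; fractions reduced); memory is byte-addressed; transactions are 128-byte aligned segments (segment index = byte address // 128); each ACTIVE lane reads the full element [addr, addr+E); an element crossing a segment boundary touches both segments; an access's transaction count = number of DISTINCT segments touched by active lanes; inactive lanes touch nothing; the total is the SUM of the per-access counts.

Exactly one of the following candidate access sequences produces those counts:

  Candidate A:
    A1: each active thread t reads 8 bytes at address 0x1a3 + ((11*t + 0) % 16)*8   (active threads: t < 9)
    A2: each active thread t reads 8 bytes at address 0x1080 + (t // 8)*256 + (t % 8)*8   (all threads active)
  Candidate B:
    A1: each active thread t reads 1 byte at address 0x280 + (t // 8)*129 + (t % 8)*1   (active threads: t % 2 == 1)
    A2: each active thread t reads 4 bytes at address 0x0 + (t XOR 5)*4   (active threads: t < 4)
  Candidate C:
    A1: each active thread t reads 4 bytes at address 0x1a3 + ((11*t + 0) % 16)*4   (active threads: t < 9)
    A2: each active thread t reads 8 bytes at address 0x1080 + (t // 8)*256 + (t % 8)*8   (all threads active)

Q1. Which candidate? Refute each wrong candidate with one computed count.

A: A1 gives 2 transactions, not 1
B: A1 gives 2 transactions, not 1
C: all counts match (1,2)

Answer: C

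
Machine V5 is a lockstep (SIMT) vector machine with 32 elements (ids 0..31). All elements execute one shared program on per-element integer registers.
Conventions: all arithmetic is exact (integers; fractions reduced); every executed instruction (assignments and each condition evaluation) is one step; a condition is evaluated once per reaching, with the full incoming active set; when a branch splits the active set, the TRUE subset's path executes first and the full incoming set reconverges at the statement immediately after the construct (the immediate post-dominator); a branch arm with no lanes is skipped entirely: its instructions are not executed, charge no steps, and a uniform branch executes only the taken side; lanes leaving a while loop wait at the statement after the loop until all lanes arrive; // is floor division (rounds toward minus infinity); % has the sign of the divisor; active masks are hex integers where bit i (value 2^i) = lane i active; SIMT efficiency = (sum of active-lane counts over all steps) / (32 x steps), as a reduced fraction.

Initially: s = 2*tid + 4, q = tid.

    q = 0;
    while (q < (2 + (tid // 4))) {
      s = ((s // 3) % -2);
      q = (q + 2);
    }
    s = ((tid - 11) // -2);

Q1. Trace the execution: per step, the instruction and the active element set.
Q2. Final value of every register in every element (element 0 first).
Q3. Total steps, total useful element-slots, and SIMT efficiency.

step 0: q <- 0                       0xffffffff
step 1: eval (q < (2 + (tid // 4)))  0xffffffff
step 2: s <- ((s // 3) % -2)         0xffffffff
step 3: q <- (q + 2)                 0xffffffff
step 4: eval (q < (2 + (tid // 4)))  0xffffffff
step 5: s <- ((s // 3) % -2)         0xfffffff0
step 6: q <- (q + 2)                 0xfffffff0
step 7: eval (q < (2 + (tid // 4)))  0xfffffff0
step 8: s <- ((s // 3) % -2)         0xfffff000
step 9: q <- (q + 2)                 0xfffff000
step 10: eval (q < (2 + (tid // 4)))  0xfffff000
step 11: s <- ((s // 3) % -2)         0xfff00000
step 12: q <- (q + 2)                 0xfff00000
step 13: eval (q < (2 + (tid // 4)))  0xfff00000
step 14: s <- ((s // 3) % -2)         0xf0000000
step 15: q <- (q + 2)                 0xf0000000
step 16: eval (q < (2 + (tid // 4)))  0xf0000000
step 17: s <- ((tid - 11) // -2)      0xffffffff

Answer: 18 steps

s: 5,5,4,4,3,3,2,2,1,1,0,0,-1,-1,-2,-2,-3,-3,-4,-4,-5,-5,-6,-6,-7,-7,-8,-8,-9,-9,-10,-10
q: 2,2,2,2,4,4,4,4,4,4,4,4,6,6,6,6,6,6,6,6,8,8,8,8,8,8,8,8,10,10,10,10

steps = 18; useful = 384; efficiency = 384/576 = 2/3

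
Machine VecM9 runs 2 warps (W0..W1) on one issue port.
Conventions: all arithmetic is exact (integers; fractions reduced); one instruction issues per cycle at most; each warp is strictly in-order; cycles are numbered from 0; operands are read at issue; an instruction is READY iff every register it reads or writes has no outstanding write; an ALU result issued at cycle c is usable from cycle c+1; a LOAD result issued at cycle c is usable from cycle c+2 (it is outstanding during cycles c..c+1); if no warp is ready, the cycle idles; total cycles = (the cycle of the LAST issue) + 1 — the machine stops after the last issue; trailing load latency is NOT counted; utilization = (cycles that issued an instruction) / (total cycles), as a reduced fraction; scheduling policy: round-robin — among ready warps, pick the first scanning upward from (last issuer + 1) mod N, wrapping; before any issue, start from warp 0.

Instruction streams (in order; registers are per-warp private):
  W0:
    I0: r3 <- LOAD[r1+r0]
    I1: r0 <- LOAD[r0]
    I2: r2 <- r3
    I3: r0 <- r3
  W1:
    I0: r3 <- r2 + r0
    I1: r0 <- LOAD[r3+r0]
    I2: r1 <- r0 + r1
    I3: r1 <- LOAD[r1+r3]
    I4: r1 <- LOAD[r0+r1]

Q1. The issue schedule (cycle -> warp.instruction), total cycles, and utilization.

cycle 0: W0.I0
cycle 1: W1.I0
cycle 2: W0.I1
cycle 3: W1.I1
cycle 4: W0.I2
cycle 5: W1.I2
cycle 6: W0.I3
cycle 7: W1.I3
cycle 8: idle
cycle 9: W1.I4

Answer: 10 cycles, utilization 9/10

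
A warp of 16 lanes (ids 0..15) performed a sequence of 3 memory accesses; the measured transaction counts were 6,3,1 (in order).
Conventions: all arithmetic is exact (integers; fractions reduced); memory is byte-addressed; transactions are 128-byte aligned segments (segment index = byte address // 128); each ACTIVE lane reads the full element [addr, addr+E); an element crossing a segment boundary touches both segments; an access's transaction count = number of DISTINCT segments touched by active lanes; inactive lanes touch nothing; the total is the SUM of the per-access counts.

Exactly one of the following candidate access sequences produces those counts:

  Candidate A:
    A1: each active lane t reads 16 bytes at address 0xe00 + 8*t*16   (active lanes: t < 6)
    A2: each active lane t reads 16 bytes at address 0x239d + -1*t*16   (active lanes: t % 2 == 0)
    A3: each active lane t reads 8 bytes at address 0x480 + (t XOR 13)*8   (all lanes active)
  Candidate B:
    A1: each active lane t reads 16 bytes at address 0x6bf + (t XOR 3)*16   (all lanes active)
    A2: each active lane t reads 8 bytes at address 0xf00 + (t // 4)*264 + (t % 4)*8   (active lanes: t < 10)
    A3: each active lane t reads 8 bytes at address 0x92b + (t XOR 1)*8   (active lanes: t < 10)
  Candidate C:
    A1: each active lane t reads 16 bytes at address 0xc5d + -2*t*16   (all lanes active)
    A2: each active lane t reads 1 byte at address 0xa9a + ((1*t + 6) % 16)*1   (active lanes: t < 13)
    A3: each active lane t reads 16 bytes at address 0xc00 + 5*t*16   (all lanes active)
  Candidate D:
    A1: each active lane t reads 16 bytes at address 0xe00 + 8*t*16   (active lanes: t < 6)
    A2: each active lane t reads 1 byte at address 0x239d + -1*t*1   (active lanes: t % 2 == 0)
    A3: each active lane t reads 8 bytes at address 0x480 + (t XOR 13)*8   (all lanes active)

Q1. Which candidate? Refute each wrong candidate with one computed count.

B: A1 gives 3 transactions, not 6
C: A1 gives 5 transactions, not 6
D: A2 gives 1 transaction, not 3
A: all counts match (6,3,1)

Answer: A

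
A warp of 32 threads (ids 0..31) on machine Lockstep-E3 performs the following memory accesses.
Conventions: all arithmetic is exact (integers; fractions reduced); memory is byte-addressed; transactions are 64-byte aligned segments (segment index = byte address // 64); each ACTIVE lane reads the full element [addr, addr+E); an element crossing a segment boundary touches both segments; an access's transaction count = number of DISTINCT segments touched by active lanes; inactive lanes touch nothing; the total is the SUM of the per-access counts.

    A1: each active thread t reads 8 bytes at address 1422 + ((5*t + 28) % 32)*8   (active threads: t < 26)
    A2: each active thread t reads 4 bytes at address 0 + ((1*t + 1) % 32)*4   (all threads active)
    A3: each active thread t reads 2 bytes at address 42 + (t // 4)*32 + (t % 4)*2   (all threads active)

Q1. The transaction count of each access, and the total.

A1: 5 transactions
A2: 2 transactions
A3: 5 transactions

Answer: 5,2,5; total 12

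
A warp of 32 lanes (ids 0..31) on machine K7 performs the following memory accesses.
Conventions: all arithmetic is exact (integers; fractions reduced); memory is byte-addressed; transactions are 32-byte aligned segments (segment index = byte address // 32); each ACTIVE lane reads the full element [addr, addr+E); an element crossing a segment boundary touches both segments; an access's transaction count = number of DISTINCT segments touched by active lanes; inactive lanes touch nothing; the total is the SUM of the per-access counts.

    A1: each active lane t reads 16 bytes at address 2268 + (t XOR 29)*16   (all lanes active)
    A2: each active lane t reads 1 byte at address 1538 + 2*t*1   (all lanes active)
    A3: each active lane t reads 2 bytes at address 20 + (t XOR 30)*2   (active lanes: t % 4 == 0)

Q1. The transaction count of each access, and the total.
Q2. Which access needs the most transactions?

A1: 17 transactions
A2: 3 transactions
A3: 3 transactions

Answer: 17,3,3; total 23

Answer: A1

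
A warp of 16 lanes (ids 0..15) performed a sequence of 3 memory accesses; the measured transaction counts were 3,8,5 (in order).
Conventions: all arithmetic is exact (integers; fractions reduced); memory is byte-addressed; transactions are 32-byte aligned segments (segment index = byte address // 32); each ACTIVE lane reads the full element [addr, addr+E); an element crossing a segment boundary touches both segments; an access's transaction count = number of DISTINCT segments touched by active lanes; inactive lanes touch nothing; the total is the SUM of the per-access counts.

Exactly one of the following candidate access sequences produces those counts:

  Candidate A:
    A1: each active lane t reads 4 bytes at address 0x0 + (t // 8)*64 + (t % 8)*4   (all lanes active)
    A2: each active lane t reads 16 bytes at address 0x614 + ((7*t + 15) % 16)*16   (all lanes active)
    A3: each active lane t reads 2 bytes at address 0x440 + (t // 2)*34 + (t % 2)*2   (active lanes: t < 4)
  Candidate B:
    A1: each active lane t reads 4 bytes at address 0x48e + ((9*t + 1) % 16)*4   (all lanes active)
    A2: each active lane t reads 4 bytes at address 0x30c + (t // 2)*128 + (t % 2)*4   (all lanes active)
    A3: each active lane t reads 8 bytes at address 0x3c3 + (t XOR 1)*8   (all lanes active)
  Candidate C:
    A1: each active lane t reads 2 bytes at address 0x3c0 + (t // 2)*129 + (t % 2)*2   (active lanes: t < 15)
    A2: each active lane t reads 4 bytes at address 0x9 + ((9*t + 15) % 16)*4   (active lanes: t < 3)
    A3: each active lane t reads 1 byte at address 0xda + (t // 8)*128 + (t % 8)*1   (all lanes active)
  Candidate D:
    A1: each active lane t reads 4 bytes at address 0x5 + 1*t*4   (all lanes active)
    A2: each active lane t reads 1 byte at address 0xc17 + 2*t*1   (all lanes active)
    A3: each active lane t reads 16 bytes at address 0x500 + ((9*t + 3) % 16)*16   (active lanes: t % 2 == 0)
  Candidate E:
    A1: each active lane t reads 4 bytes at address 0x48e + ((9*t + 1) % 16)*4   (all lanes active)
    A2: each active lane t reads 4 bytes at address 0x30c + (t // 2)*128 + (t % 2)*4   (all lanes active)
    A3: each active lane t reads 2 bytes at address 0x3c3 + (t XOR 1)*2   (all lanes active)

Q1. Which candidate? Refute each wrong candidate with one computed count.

A: A1 gives 2 transactions, not 3
C: A1 gives 8 transactions, not 3
D: A2 gives 2 transactions, not 8
E: A3 gives 2 transactions, not 5
B: all counts match (3,8,5)

Answer: B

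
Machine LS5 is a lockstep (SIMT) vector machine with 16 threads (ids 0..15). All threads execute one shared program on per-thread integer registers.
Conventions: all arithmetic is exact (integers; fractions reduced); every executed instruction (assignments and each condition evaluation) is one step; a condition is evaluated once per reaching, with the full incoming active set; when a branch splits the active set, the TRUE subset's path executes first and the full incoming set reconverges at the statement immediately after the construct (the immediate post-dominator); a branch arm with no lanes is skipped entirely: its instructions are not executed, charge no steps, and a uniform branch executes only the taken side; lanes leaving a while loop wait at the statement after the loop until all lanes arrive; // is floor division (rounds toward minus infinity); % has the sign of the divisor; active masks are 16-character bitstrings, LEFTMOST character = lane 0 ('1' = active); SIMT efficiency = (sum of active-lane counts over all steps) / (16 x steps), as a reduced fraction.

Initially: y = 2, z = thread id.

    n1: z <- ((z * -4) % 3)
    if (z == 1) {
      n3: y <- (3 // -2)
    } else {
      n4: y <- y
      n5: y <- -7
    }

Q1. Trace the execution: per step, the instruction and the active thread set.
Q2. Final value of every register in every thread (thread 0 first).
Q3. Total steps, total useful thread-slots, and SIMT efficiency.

step 0: z <- ((z * -4) % 3)          1111111111111111
step 1: eval (z == 1)                1111111111111111
step 2: y <- (3 // -2)               0010010010010010
step 3: y <- y                       1101101101101101
step 4: y <- -7                      1101101101101101

Answer: 5 steps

y: -7,-7,-2,-7,-7,-2,-7,-7,-2,-7,-7,-2,-7,-7,-2,-7
z: 0,2,1,0,2,1,0,2,1,0,2,1,0,2,1,0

steps = 5; useful = 59; efficiency = 59/80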